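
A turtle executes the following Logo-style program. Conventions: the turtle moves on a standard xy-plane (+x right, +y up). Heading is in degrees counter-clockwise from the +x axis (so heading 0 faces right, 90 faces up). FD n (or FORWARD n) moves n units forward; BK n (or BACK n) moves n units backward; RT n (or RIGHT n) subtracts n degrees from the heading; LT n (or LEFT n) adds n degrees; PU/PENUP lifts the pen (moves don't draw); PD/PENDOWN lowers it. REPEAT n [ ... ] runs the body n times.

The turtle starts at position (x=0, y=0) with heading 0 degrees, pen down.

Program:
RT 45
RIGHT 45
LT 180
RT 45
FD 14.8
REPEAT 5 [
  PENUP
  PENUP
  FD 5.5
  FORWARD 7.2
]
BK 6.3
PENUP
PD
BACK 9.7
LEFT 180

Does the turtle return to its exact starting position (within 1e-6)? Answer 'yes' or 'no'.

Answer: no

Derivation:
Executing turtle program step by step:
Start: pos=(0,0), heading=0, pen down
RT 45: heading 0 -> 315
RT 45: heading 315 -> 270
LT 180: heading 270 -> 90
RT 45: heading 90 -> 45
FD 14.8: (0,0) -> (10.465,10.465) [heading=45, draw]
REPEAT 5 [
  -- iteration 1/5 --
  PU: pen up
  PU: pen up
  FD 5.5: (10.465,10.465) -> (14.354,14.354) [heading=45, move]
  FD 7.2: (14.354,14.354) -> (19.445,19.445) [heading=45, move]
  -- iteration 2/5 --
  PU: pen up
  PU: pen up
  FD 5.5: (19.445,19.445) -> (23.335,23.335) [heading=45, move]
  FD 7.2: (23.335,23.335) -> (28.426,28.426) [heading=45, move]
  -- iteration 3/5 --
  PU: pen up
  PU: pen up
  FD 5.5: (28.426,28.426) -> (32.315,32.315) [heading=45, move]
  FD 7.2: (32.315,32.315) -> (37.406,37.406) [heading=45, move]
  -- iteration 4/5 --
  PU: pen up
  PU: pen up
  FD 5.5: (37.406,37.406) -> (41.295,41.295) [heading=45, move]
  FD 7.2: (41.295,41.295) -> (46.386,46.386) [heading=45, move]
  -- iteration 5/5 --
  PU: pen up
  PU: pen up
  FD 5.5: (46.386,46.386) -> (50.275,50.275) [heading=45, move]
  FD 7.2: (50.275,50.275) -> (55.366,55.366) [heading=45, move]
]
BK 6.3: (55.366,55.366) -> (50.912,50.912) [heading=45, move]
PU: pen up
PD: pen down
BK 9.7: (50.912,50.912) -> (44.053,44.053) [heading=45, draw]
LT 180: heading 45 -> 225
Final: pos=(44.053,44.053), heading=225, 2 segment(s) drawn

Start position: (0, 0)
Final position: (44.053, 44.053)
Distance = 62.3; >= 1e-6 -> NOT closed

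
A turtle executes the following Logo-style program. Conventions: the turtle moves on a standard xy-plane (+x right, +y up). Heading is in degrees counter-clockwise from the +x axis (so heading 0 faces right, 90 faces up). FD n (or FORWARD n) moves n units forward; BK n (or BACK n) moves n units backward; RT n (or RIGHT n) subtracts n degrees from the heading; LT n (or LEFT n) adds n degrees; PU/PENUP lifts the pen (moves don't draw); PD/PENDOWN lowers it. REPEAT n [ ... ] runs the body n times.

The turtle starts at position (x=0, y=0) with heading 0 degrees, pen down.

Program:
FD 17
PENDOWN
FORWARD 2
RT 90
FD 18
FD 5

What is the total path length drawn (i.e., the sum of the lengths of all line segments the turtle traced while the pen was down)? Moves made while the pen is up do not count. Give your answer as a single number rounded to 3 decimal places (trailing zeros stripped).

Executing turtle program step by step:
Start: pos=(0,0), heading=0, pen down
FD 17: (0,0) -> (17,0) [heading=0, draw]
PD: pen down
FD 2: (17,0) -> (19,0) [heading=0, draw]
RT 90: heading 0 -> 270
FD 18: (19,0) -> (19,-18) [heading=270, draw]
FD 5: (19,-18) -> (19,-23) [heading=270, draw]
Final: pos=(19,-23), heading=270, 4 segment(s) drawn

Segment lengths:
  seg 1: (0,0) -> (17,0), length = 17
  seg 2: (17,0) -> (19,0), length = 2
  seg 3: (19,0) -> (19,-18), length = 18
  seg 4: (19,-18) -> (19,-23), length = 5
Total = 42

Answer: 42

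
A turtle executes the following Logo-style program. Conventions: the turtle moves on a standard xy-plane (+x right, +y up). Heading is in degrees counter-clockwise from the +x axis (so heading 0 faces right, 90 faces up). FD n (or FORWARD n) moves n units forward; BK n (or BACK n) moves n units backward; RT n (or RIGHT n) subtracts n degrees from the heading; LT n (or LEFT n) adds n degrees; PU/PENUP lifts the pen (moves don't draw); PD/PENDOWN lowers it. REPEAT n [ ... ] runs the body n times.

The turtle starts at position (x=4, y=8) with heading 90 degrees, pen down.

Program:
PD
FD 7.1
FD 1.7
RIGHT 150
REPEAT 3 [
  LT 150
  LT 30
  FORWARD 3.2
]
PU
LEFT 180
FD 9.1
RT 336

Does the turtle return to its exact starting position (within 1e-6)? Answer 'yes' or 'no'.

Answer: no

Derivation:
Executing turtle program step by step:
Start: pos=(4,8), heading=90, pen down
PD: pen down
FD 7.1: (4,8) -> (4,15.1) [heading=90, draw]
FD 1.7: (4,15.1) -> (4,16.8) [heading=90, draw]
RT 150: heading 90 -> 300
REPEAT 3 [
  -- iteration 1/3 --
  LT 150: heading 300 -> 90
  LT 30: heading 90 -> 120
  FD 3.2: (4,16.8) -> (2.4,19.571) [heading=120, draw]
  -- iteration 2/3 --
  LT 150: heading 120 -> 270
  LT 30: heading 270 -> 300
  FD 3.2: (2.4,19.571) -> (4,16.8) [heading=300, draw]
  -- iteration 3/3 --
  LT 150: heading 300 -> 90
  LT 30: heading 90 -> 120
  FD 3.2: (4,16.8) -> (2.4,19.571) [heading=120, draw]
]
PU: pen up
LT 180: heading 120 -> 300
FD 9.1: (2.4,19.571) -> (6.95,11.69) [heading=300, move]
RT 336: heading 300 -> 324
Final: pos=(6.95,11.69), heading=324, 5 segment(s) drawn

Start position: (4, 8)
Final position: (6.95, 11.69)
Distance = 4.725; >= 1e-6 -> NOT closed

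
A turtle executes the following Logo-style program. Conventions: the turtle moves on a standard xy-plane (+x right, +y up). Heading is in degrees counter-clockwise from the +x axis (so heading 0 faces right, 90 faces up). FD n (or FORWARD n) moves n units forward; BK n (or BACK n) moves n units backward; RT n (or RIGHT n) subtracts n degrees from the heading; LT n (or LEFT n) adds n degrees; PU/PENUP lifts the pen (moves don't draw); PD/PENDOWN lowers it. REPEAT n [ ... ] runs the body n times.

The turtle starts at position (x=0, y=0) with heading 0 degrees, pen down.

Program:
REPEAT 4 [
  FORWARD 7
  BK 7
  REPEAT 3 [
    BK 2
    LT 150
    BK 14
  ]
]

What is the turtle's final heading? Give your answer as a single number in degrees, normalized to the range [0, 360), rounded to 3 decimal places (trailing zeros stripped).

Executing turtle program step by step:
Start: pos=(0,0), heading=0, pen down
REPEAT 4 [
  -- iteration 1/4 --
  FD 7: (0,0) -> (7,0) [heading=0, draw]
  BK 7: (7,0) -> (0,0) [heading=0, draw]
  REPEAT 3 [
    -- iteration 1/3 --
    BK 2: (0,0) -> (-2,0) [heading=0, draw]
    LT 150: heading 0 -> 150
    BK 14: (-2,0) -> (10.124,-7) [heading=150, draw]
    -- iteration 2/3 --
    BK 2: (10.124,-7) -> (11.856,-8) [heading=150, draw]
    LT 150: heading 150 -> 300
    BK 14: (11.856,-8) -> (4.856,4.124) [heading=300, draw]
    -- iteration 3/3 --
    BK 2: (4.856,4.124) -> (3.856,5.856) [heading=300, draw]
    LT 150: heading 300 -> 90
    BK 14: (3.856,5.856) -> (3.856,-8.144) [heading=90, draw]
  ]
  -- iteration 2/4 --
  FD 7: (3.856,-8.144) -> (3.856,-1.144) [heading=90, draw]
  BK 7: (3.856,-1.144) -> (3.856,-8.144) [heading=90, draw]
  REPEAT 3 [
    -- iteration 1/3 --
    BK 2: (3.856,-8.144) -> (3.856,-10.144) [heading=90, draw]
    LT 150: heading 90 -> 240
    BK 14: (3.856,-10.144) -> (10.856,1.981) [heading=240, draw]
    -- iteration 2/3 --
    BK 2: (10.856,1.981) -> (11.856,3.713) [heading=240, draw]
    LT 150: heading 240 -> 30
    BK 14: (11.856,3.713) -> (-0.268,-3.287) [heading=30, draw]
    -- iteration 3/3 --
    BK 2: (-0.268,-3.287) -> (-2,-4.287) [heading=30, draw]
    LT 150: heading 30 -> 180
    BK 14: (-2,-4.287) -> (12,-4.287) [heading=180, draw]
  ]
  -- iteration 3/4 --
  FD 7: (12,-4.287) -> (5,-4.287) [heading=180, draw]
  BK 7: (5,-4.287) -> (12,-4.287) [heading=180, draw]
  REPEAT 3 [
    -- iteration 1/3 --
    BK 2: (12,-4.287) -> (14,-4.287) [heading=180, draw]
    LT 150: heading 180 -> 330
    BK 14: (14,-4.287) -> (1.876,2.713) [heading=330, draw]
    -- iteration 2/3 --
    BK 2: (1.876,2.713) -> (0.144,3.713) [heading=330, draw]
    LT 150: heading 330 -> 120
    BK 14: (0.144,3.713) -> (7.144,-8.412) [heading=120, draw]
    -- iteration 3/3 --
    BK 2: (7.144,-8.412) -> (8.144,-10.144) [heading=120, draw]
    LT 150: heading 120 -> 270
    BK 14: (8.144,-10.144) -> (8.144,3.856) [heading=270, draw]
  ]
  -- iteration 4/4 --
  FD 7: (8.144,3.856) -> (8.144,-3.144) [heading=270, draw]
  BK 7: (8.144,-3.144) -> (8.144,3.856) [heading=270, draw]
  REPEAT 3 [
    -- iteration 1/3 --
    BK 2: (8.144,3.856) -> (8.144,5.856) [heading=270, draw]
    LT 150: heading 270 -> 60
    BK 14: (8.144,5.856) -> (1.144,-6.268) [heading=60, draw]
    -- iteration 2/3 --
    BK 2: (1.144,-6.268) -> (0.144,-8) [heading=60, draw]
    LT 150: heading 60 -> 210
    BK 14: (0.144,-8) -> (12.268,-1) [heading=210, draw]
    -- iteration 3/3 --
    BK 2: (12.268,-1) -> (14,0) [heading=210, draw]
    LT 150: heading 210 -> 0
    BK 14: (14,0) -> (0,0) [heading=0, draw]
  ]
]
Final: pos=(0,0), heading=0, 32 segment(s) drawn

Answer: 0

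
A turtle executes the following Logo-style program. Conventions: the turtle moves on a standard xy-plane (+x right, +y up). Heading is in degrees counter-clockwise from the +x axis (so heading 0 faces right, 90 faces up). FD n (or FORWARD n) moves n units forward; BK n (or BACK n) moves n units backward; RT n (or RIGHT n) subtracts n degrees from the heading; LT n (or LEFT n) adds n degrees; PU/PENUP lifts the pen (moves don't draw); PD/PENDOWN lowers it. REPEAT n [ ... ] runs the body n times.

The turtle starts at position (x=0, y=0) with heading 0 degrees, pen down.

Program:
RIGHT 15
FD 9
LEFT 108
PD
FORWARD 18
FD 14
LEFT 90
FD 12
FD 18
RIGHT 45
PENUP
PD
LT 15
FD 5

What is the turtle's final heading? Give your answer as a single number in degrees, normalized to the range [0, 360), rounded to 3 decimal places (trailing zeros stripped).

Answer: 153

Derivation:
Executing turtle program step by step:
Start: pos=(0,0), heading=0, pen down
RT 15: heading 0 -> 345
FD 9: (0,0) -> (8.693,-2.329) [heading=345, draw]
LT 108: heading 345 -> 93
PD: pen down
FD 18: (8.693,-2.329) -> (7.751,15.646) [heading=93, draw]
FD 14: (7.751,15.646) -> (7.019,29.627) [heading=93, draw]
LT 90: heading 93 -> 183
FD 12: (7.019,29.627) -> (-4.965,28.999) [heading=183, draw]
FD 18: (-4.965,28.999) -> (-22.94,28.057) [heading=183, draw]
RT 45: heading 183 -> 138
PU: pen up
PD: pen down
LT 15: heading 138 -> 153
FD 5: (-22.94,28.057) -> (-27.395,30.327) [heading=153, draw]
Final: pos=(-27.395,30.327), heading=153, 6 segment(s) drawn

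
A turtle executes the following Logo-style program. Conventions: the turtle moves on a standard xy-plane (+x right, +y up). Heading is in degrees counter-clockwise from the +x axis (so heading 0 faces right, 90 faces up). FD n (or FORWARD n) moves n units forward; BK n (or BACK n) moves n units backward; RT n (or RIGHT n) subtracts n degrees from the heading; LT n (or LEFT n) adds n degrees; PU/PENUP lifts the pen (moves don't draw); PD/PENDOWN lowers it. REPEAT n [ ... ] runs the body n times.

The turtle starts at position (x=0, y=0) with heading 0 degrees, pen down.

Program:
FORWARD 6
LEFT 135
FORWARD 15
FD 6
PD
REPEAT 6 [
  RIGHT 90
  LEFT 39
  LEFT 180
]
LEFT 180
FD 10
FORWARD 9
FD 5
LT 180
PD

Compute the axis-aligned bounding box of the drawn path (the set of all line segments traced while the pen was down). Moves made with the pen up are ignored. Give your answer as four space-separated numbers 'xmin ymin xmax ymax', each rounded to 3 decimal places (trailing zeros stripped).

Executing turtle program step by step:
Start: pos=(0,0), heading=0, pen down
FD 6: (0,0) -> (6,0) [heading=0, draw]
LT 135: heading 0 -> 135
FD 15: (6,0) -> (-4.607,10.607) [heading=135, draw]
FD 6: (-4.607,10.607) -> (-8.849,14.849) [heading=135, draw]
PD: pen down
REPEAT 6 [
  -- iteration 1/6 --
  RT 90: heading 135 -> 45
  LT 39: heading 45 -> 84
  LT 180: heading 84 -> 264
  -- iteration 2/6 --
  RT 90: heading 264 -> 174
  LT 39: heading 174 -> 213
  LT 180: heading 213 -> 33
  -- iteration 3/6 --
  RT 90: heading 33 -> 303
  LT 39: heading 303 -> 342
  LT 180: heading 342 -> 162
  -- iteration 4/6 --
  RT 90: heading 162 -> 72
  LT 39: heading 72 -> 111
  LT 180: heading 111 -> 291
  -- iteration 5/6 --
  RT 90: heading 291 -> 201
  LT 39: heading 201 -> 240
  LT 180: heading 240 -> 60
  -- iteration 6/6 --
  RT 90: heading 60 -> 330
  LT 39: heading 330 -> 9
  LT 180: heading 9 -> 189
]
LT 180: heading 189 -> 9
FD 10: (-8.849,14.849) -> (1.028,16.414) [heading=9, draw]
FD 9: (1.028,16.414) -> (9.917,17.821) [heading=9, draw]
FD 5: (9.917,17.821) -> (14.855,18.604) [heading=9, draw]
LT 180: heading 9 -> 189
PD: pen down
Final: pos=(14.855,18.604), heading=189, 6 segment(s) drawn

Segment endpoints: x in {-8.849, -4.607, 0, 1.028, 6, 9.917, 14.855}, y in {0, 10.607, 14.849, 16.414, 17.821, 18.604}
xmin=-8.849, ymin=0, xmax=14.855, ymax=18.604

Answer: -8.849 0 14.855 18.604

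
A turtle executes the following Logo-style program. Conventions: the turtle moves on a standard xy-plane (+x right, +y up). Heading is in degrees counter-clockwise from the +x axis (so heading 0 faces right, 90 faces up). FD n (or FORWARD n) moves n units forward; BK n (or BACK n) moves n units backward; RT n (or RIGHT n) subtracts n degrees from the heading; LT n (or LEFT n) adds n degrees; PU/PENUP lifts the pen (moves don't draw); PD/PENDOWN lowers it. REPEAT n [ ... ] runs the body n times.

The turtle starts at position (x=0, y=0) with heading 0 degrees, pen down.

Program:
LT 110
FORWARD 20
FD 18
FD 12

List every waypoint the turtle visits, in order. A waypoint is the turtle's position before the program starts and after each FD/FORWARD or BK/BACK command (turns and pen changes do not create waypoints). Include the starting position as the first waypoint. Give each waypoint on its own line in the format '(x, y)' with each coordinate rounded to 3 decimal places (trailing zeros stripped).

Executing turtle program step by step:
Start: pos=(0,0), heading=0, pen down
LT 110: heading 0 -> 110
FD 20: (0,0) -> (-6.84,18.794) [heading=110, draw]
FD 18: (-6.84,18.794) -> (-12.997,35.708) [heading=110, draw]
FD 12: (-12.997,35.708) -> (-17.101,46.985) [heading=110, draw]
Final: pos=(-17.101,46.985), heading=110, 3 segment(s) drawn
Waypoints (4 total):
(0, 0)
(-6.84, 18.794)
(-12.997, 35.708)
(-17.101, 46.985)

Answer: (0, 0)
(-6.84, 18.794)
(-12.997, 35.708)
(-17.101, 46.985)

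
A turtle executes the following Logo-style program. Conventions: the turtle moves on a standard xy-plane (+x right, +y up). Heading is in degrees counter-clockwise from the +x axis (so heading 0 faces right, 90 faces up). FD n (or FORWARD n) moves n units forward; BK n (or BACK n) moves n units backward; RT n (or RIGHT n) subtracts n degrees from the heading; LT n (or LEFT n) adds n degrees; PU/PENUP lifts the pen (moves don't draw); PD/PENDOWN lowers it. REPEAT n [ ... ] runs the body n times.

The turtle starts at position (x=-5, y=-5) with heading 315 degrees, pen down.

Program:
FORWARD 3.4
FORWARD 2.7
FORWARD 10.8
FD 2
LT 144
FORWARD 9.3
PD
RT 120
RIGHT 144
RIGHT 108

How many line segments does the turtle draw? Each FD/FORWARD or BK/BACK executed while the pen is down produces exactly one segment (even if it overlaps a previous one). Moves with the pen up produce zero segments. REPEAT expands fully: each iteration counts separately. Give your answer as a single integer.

Executing turtle program step by step:
Start: pos=(-5,-5), heading=315, pen down
FD 3.4: (-5,-5) -> (-2.596,-7.404) [heading=315, draw]
FD 2.7: (-2.596,-7.404) -> (-0.687,-9.313) [heading=315, draw]
FD 10.8: (-0.687,-9.313) -> (6.95,-16.95) [heading=315, draw]
FD 2: (6.95,-16.95) -> (8.364,-18.364) [heading=315, draw]
LT 144: heading 315 -> 99
FD 9.3: (8.364,-18.364) -> (6.909,-9.179) [heading=99, draw]
PD: pen down
RT 120: heading 99 -> 339
RT 144: heading 339 -> 195
RT 108: heading 195 -> 87
Final: pos=(6.909,-9.179), heading=87, 5 segment(s) drawn
Segments drawn: 5

Answer: 5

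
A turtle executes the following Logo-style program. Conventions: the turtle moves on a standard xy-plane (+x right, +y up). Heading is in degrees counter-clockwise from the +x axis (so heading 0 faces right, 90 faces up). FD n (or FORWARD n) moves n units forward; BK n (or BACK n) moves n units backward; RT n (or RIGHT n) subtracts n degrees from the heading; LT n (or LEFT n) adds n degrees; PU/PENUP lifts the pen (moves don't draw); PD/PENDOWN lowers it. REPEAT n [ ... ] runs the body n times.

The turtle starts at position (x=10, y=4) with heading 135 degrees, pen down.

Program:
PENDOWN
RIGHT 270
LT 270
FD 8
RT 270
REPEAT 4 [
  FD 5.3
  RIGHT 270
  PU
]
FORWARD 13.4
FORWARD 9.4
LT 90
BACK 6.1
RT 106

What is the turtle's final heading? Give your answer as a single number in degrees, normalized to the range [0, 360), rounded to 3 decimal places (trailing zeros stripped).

Executing turtle program step by step:
Start: pos=(10,4), heading=135, pen down
PD: pen down
RT 270: heading 135 -> 225
LT 270: heading 225 -> 135
FD 8: (10,4) -> (4.343,9.657) [heading=135, draw]
RT 270: heading 135 -> 225
REPEAT 4 [
  -- iteration 1/4 --
  FD 5.3: (4.343,9.657) -> (0.595,5.909) [heading=225, draw]
  RT 270: heading 225 -> 315
  PU: pen up
  -- iteration 2/4 --
  FD 5.3: (0.595,5.909) -> (4.343,2.162) [heading=315, move]
  RT 270: heading 315 -> 45
  PU: pen up
  -- iteration 3/4 --
  FD 5.3: (4.343,2.162) -> (8.091,5.909) [heading=45, move]
  RT 270: heading 45 -> 135
  PU: pen up
  -- iteration 4/4 --
  FD 5.3: (8.091,5.909) -> (4.343,9.657) [heading=135, move]
  RT 270: heading 135 -> 225
  PU: pen up
]
FD 13.4: (4.343,9.657) -> (-5.132,0.182) [heading=225, move]
FD 9.4: (-5.132,0.182) -> (-11.779,-6.465) [heading=225, move]
LT 90: heading 225 -> 315
BK 6.1: (-11.779,-6.465) -> (-16.092,-2.152) [heading=315, move]
RT 106: heading 315 -> 209
Final: pos=(-16.092,-2.152), heading=209, 2 segment(s) drawn

Answer: 209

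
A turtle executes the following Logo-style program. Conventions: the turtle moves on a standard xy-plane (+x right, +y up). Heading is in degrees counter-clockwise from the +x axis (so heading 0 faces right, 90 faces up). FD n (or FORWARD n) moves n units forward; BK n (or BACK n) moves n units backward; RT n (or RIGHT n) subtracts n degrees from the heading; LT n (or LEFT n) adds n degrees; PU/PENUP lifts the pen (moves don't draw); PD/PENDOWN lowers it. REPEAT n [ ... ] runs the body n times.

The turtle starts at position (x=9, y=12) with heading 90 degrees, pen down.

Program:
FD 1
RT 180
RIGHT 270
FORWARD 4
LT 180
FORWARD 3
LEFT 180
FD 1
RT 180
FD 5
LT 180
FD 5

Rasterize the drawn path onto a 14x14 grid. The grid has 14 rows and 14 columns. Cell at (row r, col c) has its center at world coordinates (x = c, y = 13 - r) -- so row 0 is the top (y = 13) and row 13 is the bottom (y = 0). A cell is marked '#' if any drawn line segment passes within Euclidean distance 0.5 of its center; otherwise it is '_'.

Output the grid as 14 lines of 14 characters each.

Answer: ______########
_________#____
______________
______________
______________
______________
______________
______________
______________
______________
______________
______________
______________
______________

Derivation:
Segment 0: (9,12) -> (9,13)
Segment 1: (9,13) -> (13,13)
Segment 2: (13,13) -> (10,13)
Segment 3: (10,13) -> (11,13)
Segment 4: (11,13) -> (6,13)
Segment 5: (6,13) -> (11,13)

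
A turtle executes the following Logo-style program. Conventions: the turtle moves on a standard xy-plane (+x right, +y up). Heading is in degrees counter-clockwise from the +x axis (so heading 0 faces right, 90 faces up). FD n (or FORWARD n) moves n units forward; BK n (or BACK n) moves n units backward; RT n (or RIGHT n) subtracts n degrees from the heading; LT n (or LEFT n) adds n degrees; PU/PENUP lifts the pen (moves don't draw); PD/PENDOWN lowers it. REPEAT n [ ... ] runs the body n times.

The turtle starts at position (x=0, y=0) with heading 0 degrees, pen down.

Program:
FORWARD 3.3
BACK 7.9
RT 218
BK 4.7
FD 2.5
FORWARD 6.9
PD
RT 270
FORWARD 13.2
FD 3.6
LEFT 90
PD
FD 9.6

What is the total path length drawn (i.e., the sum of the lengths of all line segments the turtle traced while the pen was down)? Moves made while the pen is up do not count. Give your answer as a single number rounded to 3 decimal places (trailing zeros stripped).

Executing turtle program step by step:
Start: pos=(0,0), heading=0, pen down
FD 3.3: (0,0) -> (3.3,0) [heading=0, draw]
BK 7.9: (3.3,0) -> (-4.6,0) [heading=0, draw]
RT 218: heading 0 -> 142
BK 4.7: (-4.6,0) -> (-0.896,-2.894) [heading=142, draw]
FD 2.5: (-0.896,-2.894) -> (-2.866,-1.354) [heading=142, draw]
FD 6.9: (-2.866,-1.354) -> (-8.304,2.894) [heading=142, draw]
PD: pen down
RT 270: heading 142 -> 232
FD 13.2: (-8.304,2.894) -> (-16.43,-7.508) [heading=232, draw]
FD 3.6: (-16.43,-7.508) -> (-18.647,-10.345) [heading=232, draw]
LT 90: heading 232 -> 322
PD: pen down
FD 9.6: (-18.647,-10.345) -> (-11.082,-16.255) [heading=322, draw]
Final: pos=(-11.082,-16.255), heading=322, 8 segment(s) drawn

Segment lengths:
  seg 1: (0,0) -> (3.3,0), length = 3.3
  seg 2: (3.3,0) -> (-4.6,0), length = 7.9
  seg 3: (-4.6,0) -> (-0.896,-2.894), length = 4.7
  seg 4: (-0.896,-2.894) -> (-2.866,-1.354), length = 2.5
  seg 5: (-2.866,-1.354) -> (-8.304,2.894), length = 6.9
  seg 6: (-8.304,2.894) -> (-16.43,-7.508), length = 13.2
  seg 7: (-16.43,-7.508) -> (-18.647,-10.345), length = 3.6
  seg 8: (-18.647,-10.345) -> (-11.082,-16.255), length = 9.6
Total = 51.7

Answer: 51.7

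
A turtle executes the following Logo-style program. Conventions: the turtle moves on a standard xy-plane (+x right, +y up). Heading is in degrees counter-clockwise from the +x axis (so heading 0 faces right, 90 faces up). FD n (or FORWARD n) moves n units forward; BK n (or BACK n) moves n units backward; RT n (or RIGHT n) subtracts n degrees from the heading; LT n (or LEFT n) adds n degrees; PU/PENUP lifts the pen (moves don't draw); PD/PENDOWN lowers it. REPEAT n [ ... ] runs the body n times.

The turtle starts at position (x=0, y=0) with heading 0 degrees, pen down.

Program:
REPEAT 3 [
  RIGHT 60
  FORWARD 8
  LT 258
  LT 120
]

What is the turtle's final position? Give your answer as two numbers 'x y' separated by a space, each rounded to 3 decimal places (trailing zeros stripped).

Executing turtle program step by step:
Start: pos=(0,0), heading=0, pen down
REPEAT 3 [
  -- iteration 1/3 --
  RT 60: heading 0 -> 300
  FD 8: (0,0) -> (4,-6.928) [heading=300, draw]
  LT 258: heading 300 -> 198
  LT 120: heading 198 -> 318
  -- iteration 2/3 --
  RT 60: heading 318 -> 258
  FD 8: (4,-6.928) -> (2.337,-14.753) [heading=258, draw]
  LT 258: heading 258 -> 156
  LT 120: heading 156 -> 276
  -- iteration 3/3 --
  RT 60: heading 276 -> 216
  FD 8: (2.337,-14.753) -> (-4.135,-19.456) [heading=216, draw]
  LT 258: heading 216 -> 114
  LT 120: heading 114 -> 234
]
Final: pos=(-4.135,-19.456), heading=234, 3 segment(s) drawn

Answer: -4.135 -19.456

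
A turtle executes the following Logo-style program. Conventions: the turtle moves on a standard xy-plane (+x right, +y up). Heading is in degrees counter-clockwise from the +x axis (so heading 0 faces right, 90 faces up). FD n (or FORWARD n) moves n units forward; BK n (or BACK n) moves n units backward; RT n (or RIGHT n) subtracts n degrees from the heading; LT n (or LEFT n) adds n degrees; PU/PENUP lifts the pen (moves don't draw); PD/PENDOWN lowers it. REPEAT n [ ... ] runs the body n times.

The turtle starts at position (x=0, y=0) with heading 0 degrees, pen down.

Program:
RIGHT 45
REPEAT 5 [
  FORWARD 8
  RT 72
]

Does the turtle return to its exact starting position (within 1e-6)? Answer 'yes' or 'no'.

Answer: yes

Derivation:
Executing turtle program step by step:
Start: pos=(0,0), heading=0, pen down
RT 45: heading 0 -> 315
REPEAT 5 [
  -- iteration 1/5 --
  FD 8: (0,0) -> (5.657,-5.657) [heading=315, draw]
  RT 72: heading 315 -> 243
  -- iteration 2/5 --
  FD 8: (5.657,-5.657) -> (2.025,-12.785) [heading=243, draw]
  RT 72: heading 243 -> 171
  -- iteration 3/5 --
  FD 8: (2.025,-12.785) -> (-5.877,-11.533) [heading=171, draw]
  RT 72: heading 171 -> 99
  -- iteration 4/5 --
  FD 8: (-5.877,-11.533) -> (-7.128,-3.632) [heading=99, draw]
  RT 72: heading 99 -> 27
  -- iteration 5/5 --
  FD 8: (-7.128,-3.632) -> (0,0) [heading=27, draw]
  RT 72: heading 27 -> 315
]
Final: pos=(0,0), heading=315, 5 segment(s) drawn

Start position: (0, 0)
Final position: (0, 0)
Distance = 0; < 1e-6 -> CLOSED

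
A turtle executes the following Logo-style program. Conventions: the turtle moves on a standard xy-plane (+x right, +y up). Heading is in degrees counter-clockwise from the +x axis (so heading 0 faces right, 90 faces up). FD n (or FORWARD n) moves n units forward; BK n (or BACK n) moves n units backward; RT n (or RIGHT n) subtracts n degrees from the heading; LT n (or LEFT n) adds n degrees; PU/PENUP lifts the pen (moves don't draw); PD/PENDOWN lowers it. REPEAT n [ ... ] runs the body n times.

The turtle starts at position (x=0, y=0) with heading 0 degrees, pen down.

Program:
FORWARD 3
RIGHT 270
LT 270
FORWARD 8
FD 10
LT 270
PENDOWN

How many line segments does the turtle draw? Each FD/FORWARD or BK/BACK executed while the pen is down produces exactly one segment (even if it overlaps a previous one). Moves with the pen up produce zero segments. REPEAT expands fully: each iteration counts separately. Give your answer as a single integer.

Answer: 3

Derivation:
Executing turtle program step by step:
Start: pos=(0,0), heading=0, pen down
FD 3: (0,0) -> (3,0) [heading=0, draw]
RT 270: heading 0 -> 90
LT 270: heading 90 -> 0
FD 8: (3,0) -> (11,0) [heading=0, draw]
FD 10: (11,0) -> (21,0) [heading=0, draw]
LT 270: heading 0 -> 270
PD: pen down
Final: pos=(21,0), heading=270, 3 segment(s) drawn
Segments drawn: 3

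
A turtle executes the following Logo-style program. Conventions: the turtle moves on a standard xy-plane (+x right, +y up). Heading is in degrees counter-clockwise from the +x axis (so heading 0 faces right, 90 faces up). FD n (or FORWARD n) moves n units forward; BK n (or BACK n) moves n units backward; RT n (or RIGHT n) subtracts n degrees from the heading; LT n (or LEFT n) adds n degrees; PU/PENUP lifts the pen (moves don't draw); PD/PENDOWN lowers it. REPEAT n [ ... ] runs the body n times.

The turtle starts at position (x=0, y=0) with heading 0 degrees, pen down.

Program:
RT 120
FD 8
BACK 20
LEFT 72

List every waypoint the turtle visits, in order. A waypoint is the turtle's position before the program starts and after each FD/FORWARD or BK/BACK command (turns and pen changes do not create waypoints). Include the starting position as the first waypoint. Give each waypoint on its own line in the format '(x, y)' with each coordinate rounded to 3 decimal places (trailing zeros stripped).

Executing turtle program step by step:
Start: pos=(0,0), heading=0, pen down
RT 120: heading 0 -> 240
FD 8: (0,0) -> (-4,-6.928) [heading=240, draw]
BK 20: (-4,-6.928) -> (6,10.392) [heading=240, draw]
LT 72: heading 240 -> 312
Final: pos=(6,10.392), heading=312, 2 segment(s) drawn
Waypoints (3 total):
(0, 0)
(-4, -6.928)
(6, 10.392)

Answer: (0, 0)
(-4, -6.928)
(6, 10.392)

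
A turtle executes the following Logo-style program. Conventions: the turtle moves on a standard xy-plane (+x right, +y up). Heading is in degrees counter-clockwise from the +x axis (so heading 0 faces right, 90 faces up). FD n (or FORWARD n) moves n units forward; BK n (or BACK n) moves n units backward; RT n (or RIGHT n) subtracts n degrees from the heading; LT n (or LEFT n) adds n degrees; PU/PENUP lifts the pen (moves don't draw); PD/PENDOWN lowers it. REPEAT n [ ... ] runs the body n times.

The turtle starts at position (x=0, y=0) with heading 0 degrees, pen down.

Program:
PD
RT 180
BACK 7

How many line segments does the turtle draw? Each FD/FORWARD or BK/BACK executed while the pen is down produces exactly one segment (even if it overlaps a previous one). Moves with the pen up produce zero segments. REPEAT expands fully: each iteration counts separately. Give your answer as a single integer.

Executing turtle program step by step:
Start: pos=(0,0), heading=0, pen down
PD: pen down
RT 180: heading 0 -> 180
BK 7: (0,0) -> (7,0) [heading=180, draw]
Final: pos=(7,0), heading=180, 1 segment(s) drawn
Segments drawn: 1

Answer: 1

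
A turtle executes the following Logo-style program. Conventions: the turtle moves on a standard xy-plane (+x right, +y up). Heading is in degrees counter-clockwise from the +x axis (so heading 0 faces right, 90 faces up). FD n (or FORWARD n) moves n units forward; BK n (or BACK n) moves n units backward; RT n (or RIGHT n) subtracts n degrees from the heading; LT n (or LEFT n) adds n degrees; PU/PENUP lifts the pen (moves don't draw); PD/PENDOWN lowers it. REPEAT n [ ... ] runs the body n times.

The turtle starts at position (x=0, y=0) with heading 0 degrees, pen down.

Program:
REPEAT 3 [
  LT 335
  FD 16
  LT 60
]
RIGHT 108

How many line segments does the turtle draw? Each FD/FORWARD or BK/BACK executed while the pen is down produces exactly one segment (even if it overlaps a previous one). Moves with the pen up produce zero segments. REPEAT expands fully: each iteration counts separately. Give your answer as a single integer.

Executing turtle program step by step:
Start: pos=(0,0), heading=0, pen down
REPEAT 3 [
  -- iteration 1/3 --
  LT 335: heading 0 -> 335
  FD 16: (0,0) -> (14.501,-6.762) [heading=335, draw]
  LT 60: heading 335 -> 35
  -- iteration 2/3 --
  LT 335: heading 35 -> 10
  FD 16: (14.501,-6.762) -> (30.258,-3.984) [heading=10, draw]
  LT 60: heading 10 -> 70
  -- iteration 3/3 --
  LT 335: heading 70 -> 45
  FD 16: (30.258,-3.984) -> (41.572,7.33) [heading=45, draw]
  LT 60: heading 45 -> 105
]
RT 108: heading 105 -> 357
Final: pos=(41.572,7.33), heading=357, 3 segment(s) drawn
Segments drawn: 3

Answer: 3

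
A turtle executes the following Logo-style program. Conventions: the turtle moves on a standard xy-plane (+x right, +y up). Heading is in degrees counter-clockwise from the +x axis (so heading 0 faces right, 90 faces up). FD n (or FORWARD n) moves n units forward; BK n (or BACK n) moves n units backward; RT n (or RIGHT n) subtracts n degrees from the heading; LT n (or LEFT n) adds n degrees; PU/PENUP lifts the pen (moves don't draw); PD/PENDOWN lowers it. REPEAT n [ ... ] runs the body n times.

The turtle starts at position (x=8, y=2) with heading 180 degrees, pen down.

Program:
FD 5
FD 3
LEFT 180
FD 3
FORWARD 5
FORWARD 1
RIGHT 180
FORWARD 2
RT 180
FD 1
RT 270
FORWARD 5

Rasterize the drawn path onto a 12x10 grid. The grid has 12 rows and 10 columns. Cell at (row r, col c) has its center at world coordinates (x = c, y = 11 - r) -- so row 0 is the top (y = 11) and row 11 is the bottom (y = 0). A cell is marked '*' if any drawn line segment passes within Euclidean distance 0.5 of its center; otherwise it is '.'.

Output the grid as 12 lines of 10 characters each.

Segment 0: (8,2) -> (3,2)
Segment 1: (3,2) -> (0,2)
Segment 2: (0,2) -> (3,2)
Segment 3: (3,2) -> (8,2)
Segment 4: (8,2) -> (9,2)
Segment 5: (9,2) -> (7,2)
Segment 6: (7,2) -> (8,2)
Segment 7: (8,2) -> (8,7)

Answer: ..........
..........
..........
..........
........*.
........*.
........*.
........*.
........*.
**********
..........
..........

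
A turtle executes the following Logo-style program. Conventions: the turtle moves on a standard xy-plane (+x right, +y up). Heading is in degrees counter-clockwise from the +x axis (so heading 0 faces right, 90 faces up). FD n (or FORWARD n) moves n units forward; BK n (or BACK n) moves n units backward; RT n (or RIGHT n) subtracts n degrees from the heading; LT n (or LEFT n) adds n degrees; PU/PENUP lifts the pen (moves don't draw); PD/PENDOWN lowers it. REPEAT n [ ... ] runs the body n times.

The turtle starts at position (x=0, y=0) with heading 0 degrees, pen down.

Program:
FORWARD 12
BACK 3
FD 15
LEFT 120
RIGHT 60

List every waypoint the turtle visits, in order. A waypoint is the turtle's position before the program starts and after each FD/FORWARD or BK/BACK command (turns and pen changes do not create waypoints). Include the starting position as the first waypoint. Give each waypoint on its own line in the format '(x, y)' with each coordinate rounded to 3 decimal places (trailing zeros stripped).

Executing turtle program step by step:
Start: pos=(0,0), heading=0, pen down
FD 12: (0,0) -> (12,0) [heading=0, draw]
BK 3: (12,0) -> (9,0) [heading=0, draw]
FD 15: (9,0) -> (24,0) [heading=0, draw]
LT 120: heading 0 -> 120
RT 60: heading 120 -> 60
Final: pos=(24,0), heading=60, 3 segment(s) drawn
Waypoints (4 total):
(0, 0)
(12, 0)
(9, 0)
(24, 0)

Answer: (0, 0)
(12, 0)
(9, 0)
(24, 0)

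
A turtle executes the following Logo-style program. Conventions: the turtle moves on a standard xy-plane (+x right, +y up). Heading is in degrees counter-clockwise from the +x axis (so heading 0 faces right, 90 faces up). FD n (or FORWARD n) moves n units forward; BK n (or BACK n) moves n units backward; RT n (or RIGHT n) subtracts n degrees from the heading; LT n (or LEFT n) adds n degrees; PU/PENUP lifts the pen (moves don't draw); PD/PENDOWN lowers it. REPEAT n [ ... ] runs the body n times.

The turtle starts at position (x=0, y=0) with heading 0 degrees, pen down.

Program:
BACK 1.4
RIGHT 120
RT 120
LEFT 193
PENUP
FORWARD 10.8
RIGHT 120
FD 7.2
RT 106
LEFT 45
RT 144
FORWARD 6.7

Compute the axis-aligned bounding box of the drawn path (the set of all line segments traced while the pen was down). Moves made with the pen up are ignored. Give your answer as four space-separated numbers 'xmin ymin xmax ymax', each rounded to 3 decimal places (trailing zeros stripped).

Executing turtle program step by step:
Start: pos=(0,0), heading=0, pen down
BK 1.4: (0,0) -> (-1.4,0) [heading=0, draw]
RT 120: heading 0 -> 240
RT 120: heading 240 -> 120
LT 193: heading 120 -> 313
PU: pen up
FD 10.8: (-1.4,0) -> (5.966,-7.899) [heading=313, move]
RT 120: heading 313 -> 193
FD 7.2: (5.966,-7.899) -> (-1.05,-9.518) [heading=193, move]
RT 106: heading 193 -> 87
LT 45: heading 87 -> 132
RT 144: heading 132 -> 348
FD 6.7: (-1.05,-9.518) -> (5.504,-10.911) [heading=348, move]
Final: pos=(5.504,-10.911), heading=348, 1 segment(s) drawn

Segment endpoints: x in {-1.4, 0}, y in {0}
xmin=-1.4, ymin=0, xmax=0, ymax=0

Answer: -1.4 0 0 0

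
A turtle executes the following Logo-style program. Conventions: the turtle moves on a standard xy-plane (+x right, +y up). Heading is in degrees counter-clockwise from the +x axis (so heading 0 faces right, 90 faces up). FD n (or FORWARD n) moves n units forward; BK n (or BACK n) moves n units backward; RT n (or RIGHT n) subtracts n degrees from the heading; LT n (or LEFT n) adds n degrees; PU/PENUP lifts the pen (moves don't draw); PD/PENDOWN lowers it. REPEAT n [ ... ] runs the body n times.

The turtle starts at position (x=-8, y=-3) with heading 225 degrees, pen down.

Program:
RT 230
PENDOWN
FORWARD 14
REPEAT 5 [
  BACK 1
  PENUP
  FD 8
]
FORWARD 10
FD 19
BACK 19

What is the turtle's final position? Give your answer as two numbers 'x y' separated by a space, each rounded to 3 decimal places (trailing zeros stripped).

Answer: 50.775 -8.142

Derivation:
Executing turtle program step by step:
Start: pos=(-8,-3), heading=225, pen down
RT 230: heading 225 -> 355
PD: pen down
FD 14: (-8,-3) -> (5.947,-4.22) [heading=355, draw]
REPEAT 5 [
  -- iteration 1/5 --
  BK 1: (5.947,-4.22) -> (4.951,-4.133) [heading=355, draw]
  PU: pen up
  FD 8: (4.951,-4.133) -> (12.92,-4.83) [heading=355, move]
  -- iteration 2/5 --
  BK 1: (12.92,-4.83) -> (11.924,-4.743) [heading=355, move]
  PU: pen up
  FD 8: (11.924,-4.743) -> (19.893,-5.44) [heading=355, move]
  -- iteration 3/5 --
  BK 1: (19.893,-5.44) -> (18.897,-5.353) [heading=355, move]
  PU: pen up
  FD 8: (18.897,-5.353) -> (26.867,-6.05) [heading=355, move]
  -- iteration 4/5 --
  BK 1: (26.867,-6.05) -> (25.871,-5.963) [heading=355, move]
  PU: pen up
  FD 8: (25.871,-5.963) -> (33.84,-6.661) [heading=355, move]
  -- iteration 5/5 --
  BK 1: (33.84,-6.661) -> (32.844,-6.573) [heading=355, move]
  PU: pen up
  FD 8: (32.844,-6.573) -> (40.814,-7.271) [heading=355, move]
]
FD 10: (40.814,-7.271) -> (50.775,-8.142) [heading=355, move]
FD 19: (50.775,-8.142) -> (69.703,-9.798) [heading=355, move]
BK 19: (69.703,-9.798) -> (50.775,-8.142) [heading=355, move]
Final: pos=(50.775,-8.142), heading=355, 2 segment(s) drawn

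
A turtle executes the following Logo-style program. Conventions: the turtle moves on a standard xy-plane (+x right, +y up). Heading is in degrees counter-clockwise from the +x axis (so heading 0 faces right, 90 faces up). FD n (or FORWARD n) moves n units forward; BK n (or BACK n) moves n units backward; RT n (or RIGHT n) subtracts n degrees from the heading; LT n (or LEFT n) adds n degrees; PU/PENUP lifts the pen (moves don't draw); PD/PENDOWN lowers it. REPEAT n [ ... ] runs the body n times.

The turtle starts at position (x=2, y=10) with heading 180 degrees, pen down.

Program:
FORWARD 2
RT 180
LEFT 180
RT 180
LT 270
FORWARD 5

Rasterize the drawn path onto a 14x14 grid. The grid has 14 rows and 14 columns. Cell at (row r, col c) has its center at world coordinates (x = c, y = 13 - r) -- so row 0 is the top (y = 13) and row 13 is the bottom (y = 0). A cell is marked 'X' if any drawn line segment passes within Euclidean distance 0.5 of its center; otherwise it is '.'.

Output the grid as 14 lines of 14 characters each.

Answer: ..............
..............
..............
XXX...........
X.............
X.............
X.............
X.............
X.............
..............
..............
..............
..............
..............

Derivation:
Segment 0: (2,10) -> (0,10)
Segment 1: (0,10) -> (-0,5)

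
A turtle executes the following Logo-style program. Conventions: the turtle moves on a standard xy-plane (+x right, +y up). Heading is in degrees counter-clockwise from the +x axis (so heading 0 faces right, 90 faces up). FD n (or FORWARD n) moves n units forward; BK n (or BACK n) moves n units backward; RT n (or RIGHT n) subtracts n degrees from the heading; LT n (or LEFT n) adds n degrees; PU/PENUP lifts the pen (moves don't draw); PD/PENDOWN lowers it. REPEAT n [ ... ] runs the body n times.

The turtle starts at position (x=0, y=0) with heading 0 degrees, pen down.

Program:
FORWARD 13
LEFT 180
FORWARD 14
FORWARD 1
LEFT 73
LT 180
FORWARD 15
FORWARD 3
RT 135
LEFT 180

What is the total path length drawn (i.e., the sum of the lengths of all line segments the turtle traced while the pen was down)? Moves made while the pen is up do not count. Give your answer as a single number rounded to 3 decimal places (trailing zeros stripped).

Executing turtle program step by step:
Start: pos=(0,0), heading=0, pen down
FD 13: (0,0) -> (13,0) [heading=0, draw]
LT 180: heading 0 -> 180
FD 14: (13,0) -> (-1,0) [heading=180, draw]
FD 1: (-1,0) -> (-2,0) [heading=180, draw]
LT 73: heading 180 -> 253
LT 180: heading 253 -> 73
FD 15: (-2,0) -> (2.386,14.345) [heading=73, draw]
FD 3: (2.386,14.345) -> (3.263,17.213) [heading=73, draw]
RT 135: heading 73 -> 298
LT 180: heading 298 -> 118
Final: pos=(3.263,17.213), heading=118, 5 segment(s) drawn

Segment lengths:
  seg 1: (0,0) -> (13,0), length = 13
  seg 2: (13,0) -> (-1,0), length = 14
  seg 3: (-1,0) -> (-2,0), length = 1
  seg 4: (-2,0) -> (2.386,14.345), length = 15
  seg 5: (2.386,14.345) -> (3.263,17.213), length = 3
Total = 46

Answer: 46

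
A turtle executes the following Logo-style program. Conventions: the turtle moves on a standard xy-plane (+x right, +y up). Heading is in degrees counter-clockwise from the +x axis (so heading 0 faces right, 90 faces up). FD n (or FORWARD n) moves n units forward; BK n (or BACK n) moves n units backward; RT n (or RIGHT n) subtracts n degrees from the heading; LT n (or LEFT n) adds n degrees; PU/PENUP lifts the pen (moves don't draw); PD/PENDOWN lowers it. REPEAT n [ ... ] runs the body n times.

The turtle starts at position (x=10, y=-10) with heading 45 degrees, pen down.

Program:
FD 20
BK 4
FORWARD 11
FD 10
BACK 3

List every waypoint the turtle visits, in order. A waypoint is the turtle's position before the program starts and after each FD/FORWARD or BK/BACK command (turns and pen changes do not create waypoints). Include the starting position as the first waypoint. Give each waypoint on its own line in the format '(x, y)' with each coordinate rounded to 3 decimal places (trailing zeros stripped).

Answer: (10, -10)
(24.142, 4.142)
(21.314, 1.314)
(29.092, 9.092)
(36.163, 16.163)
(34.042, 14.042)

Derivation:
Executing turtle program step by step:
Start: pos=(10,-10), heading=45, pen down
FD 20: (10,-10) -> (24.142,4.142) [heading=45, draw]
BK 4: (24.142,4.142) -> (21.314,1.314) [heading=45, draw]
FD 11: (21.314,1.314) -> (29.092,9.092) [heading=45, draw]
FD 10: (29.092,9.092) -> (36.163,16.163) [heading=45, draw]
BK 3: (36.163,16.163) -> (34.042,14.042) [heading=45, draw]
Final: pos=(34.042,14.042), heading=45, 5 segment(s) drawn
Waypoints (6 total):
(10, -10)
(24.142, 4.142)
(21.314, 1.314)
(29.092, 9.092)
(36.163, 16.163)
(34.042, 14.042)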